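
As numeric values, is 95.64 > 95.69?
False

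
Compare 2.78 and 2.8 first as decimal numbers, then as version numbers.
As decimals: 2.78 < 2.8. As versions: v2.78 > v2.8 (minor version 78 > 8).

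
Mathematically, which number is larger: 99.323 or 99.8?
99.8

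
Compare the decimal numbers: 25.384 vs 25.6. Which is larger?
25.6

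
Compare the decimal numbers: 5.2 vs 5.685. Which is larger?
5.685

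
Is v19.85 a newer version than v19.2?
Yes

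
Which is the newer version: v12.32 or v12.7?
v12.32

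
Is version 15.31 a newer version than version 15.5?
Yes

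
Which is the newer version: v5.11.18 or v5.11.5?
v5.11.18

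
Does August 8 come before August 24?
Yes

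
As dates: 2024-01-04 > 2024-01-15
False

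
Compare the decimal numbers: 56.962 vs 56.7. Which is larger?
56.962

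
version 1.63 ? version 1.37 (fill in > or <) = >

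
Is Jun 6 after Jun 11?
No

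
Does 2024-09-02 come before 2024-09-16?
Yes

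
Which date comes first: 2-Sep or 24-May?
24-May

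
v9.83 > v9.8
True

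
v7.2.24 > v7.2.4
True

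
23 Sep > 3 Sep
True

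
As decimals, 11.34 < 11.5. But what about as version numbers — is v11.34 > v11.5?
True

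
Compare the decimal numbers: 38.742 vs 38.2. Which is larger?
38.742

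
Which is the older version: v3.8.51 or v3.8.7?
v3.8.7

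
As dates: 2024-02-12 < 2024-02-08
False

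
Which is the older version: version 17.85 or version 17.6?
version 17.6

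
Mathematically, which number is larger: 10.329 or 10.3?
10.329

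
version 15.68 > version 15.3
True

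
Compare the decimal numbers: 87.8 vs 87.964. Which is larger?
87.964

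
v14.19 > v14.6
True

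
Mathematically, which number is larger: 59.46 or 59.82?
59.82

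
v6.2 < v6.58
True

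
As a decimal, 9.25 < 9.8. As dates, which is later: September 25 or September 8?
September 25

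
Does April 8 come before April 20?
Yes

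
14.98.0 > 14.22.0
True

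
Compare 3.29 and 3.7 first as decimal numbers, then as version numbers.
As decimals: 3.29 < 3.7. As versions: v3.29 > v3.7 (minor version 29 > 7).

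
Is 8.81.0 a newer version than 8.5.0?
Yes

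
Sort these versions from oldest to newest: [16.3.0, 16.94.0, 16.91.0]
[16.3.0, 16.91.0, 16.94.0]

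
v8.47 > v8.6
True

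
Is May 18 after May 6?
Yes. Day 18 comes after day 6 in May — this is a date comparison, not a decimal one (the decimal 5.18 would be smaller than 5.6).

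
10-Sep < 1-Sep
False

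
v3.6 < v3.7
True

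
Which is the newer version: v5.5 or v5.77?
v5.77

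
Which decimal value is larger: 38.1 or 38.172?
38.172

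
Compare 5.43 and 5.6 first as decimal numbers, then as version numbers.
As decimals: 5.43 < 5.6. As versions: v5.43 > v5.6 (minor version 43 > 6).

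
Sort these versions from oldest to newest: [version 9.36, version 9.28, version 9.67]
[version 9.28, version 9.36, version 9.67]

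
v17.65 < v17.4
False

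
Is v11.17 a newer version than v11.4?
Yes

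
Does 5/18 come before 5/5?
No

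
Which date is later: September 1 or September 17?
September 17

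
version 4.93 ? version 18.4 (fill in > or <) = <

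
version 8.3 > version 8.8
False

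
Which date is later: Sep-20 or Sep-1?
Sep-20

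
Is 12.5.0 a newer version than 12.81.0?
No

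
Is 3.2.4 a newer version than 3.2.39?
No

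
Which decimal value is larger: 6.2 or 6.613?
6.613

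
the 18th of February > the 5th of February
True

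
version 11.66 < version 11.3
False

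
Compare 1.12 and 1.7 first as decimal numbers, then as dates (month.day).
As decimals: 1.12 < 1.7. As dates: 1/12 is later than 1/7 (day 12 > day 7).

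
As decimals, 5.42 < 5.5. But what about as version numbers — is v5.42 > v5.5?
True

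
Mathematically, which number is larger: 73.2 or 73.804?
73.804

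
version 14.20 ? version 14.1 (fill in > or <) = >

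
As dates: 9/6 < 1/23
False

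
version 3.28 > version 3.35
False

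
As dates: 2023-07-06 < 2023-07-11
True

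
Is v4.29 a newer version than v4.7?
Yes. Version numbers are compared segment by segment as integers, not as decimals: minor version 29 > 7, so v4.29 > v4.7 (even though the decimal 4.29 < 4.7).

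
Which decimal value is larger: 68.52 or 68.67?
68.67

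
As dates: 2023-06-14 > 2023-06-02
True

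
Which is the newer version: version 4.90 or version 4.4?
version 4.90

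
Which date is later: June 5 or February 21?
June 5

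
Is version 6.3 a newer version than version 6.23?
No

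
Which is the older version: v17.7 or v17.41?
v17.7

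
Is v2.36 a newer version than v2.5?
Yes. Version numbers are compared segment by segment as integers, not as decimals: minor version 36 > 5, so v2.36 > v2.5 (even though the decimal 2.36 < 2.5).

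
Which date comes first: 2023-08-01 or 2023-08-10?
2023-08-01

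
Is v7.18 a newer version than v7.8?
Yes. Version numbers are compared segment by segment as integers, not as decimals: minor version 18 > 8, so v7.18 > v7.8 (even though the decimal 7.18 < 7.8).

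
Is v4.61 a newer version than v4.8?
Yes. Version numbers are compared segment by segment as integers, not as decimals: minor version 61 > 8, so v4.61 > v4.8 (even though the decimal 4.61 < 4.8).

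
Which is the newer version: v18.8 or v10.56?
v18.8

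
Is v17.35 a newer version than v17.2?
Yes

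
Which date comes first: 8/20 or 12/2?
8/20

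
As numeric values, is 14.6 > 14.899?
False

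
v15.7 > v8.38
True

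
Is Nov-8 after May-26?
Yes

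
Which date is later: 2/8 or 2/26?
2/26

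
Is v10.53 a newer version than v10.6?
Yes. Version numbers are compared segment by segment as integers, not as decimals: minor version 53 > 6, so v10.53 > v10.6 (even though the decimal 10.53 < 10.6).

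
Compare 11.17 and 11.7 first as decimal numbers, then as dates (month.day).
As decimals: 11.17 < 11.7. As dates: 11/17 is later than 11/7 (day 17 > day 7).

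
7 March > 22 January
True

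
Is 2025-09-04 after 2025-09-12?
No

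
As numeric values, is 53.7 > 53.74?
False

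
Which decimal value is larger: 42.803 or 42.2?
42.803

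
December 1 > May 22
True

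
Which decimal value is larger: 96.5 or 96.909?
96.909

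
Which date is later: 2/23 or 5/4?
5/4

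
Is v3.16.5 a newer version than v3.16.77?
No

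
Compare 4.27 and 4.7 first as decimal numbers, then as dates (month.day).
As decimals: 4.27 < 4.7. As dates: 4/27 is later than 4/7 (day 27 > day 7).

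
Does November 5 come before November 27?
Yes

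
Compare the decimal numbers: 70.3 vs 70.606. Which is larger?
70.606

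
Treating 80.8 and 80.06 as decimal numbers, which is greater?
80.8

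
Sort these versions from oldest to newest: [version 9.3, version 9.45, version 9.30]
[version 9.3, version 9.30, version 9.45]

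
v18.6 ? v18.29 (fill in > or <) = <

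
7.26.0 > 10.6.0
False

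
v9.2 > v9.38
False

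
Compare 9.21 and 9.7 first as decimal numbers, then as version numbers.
As decimals: 9.21 < 9.7. As versions: v9.21 > v9.7 (minor version 21 > 7).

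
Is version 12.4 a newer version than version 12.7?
No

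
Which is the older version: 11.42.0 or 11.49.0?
11.42.0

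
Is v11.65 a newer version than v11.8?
Yes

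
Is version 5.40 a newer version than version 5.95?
No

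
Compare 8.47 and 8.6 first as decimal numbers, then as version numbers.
As decimals: 8.47 < 8.6. As versions: v8.47 > v8.6 (minor version 47 > 6).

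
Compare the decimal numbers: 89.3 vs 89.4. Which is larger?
89.4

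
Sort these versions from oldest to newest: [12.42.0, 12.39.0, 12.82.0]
[12.39.0, 12.42.0, 12.82.0]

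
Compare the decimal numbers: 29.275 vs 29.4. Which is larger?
29.4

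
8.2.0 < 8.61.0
True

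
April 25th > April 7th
True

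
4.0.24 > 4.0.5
True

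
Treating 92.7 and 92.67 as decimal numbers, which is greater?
92.7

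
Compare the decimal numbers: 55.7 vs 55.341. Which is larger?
55.7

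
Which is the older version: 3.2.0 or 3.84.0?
3.2.0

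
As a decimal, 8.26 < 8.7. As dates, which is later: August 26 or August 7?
August 26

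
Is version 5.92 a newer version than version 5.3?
Yes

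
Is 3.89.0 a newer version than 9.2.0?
No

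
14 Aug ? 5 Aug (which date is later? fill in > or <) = >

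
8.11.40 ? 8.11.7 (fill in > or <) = >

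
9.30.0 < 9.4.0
False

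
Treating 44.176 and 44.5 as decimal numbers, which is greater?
44.5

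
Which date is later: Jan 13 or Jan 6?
Jan 13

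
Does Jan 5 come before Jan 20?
Yes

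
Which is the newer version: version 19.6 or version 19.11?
version 19.11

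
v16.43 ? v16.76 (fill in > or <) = <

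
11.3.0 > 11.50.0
False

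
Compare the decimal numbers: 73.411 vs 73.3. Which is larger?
73.411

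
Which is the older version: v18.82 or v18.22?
v18.22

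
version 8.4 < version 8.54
True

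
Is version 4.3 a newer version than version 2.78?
Yes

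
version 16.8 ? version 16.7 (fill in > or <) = >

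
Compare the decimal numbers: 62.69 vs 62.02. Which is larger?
62.69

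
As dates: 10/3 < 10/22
True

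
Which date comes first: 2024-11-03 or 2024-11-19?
2024-11-03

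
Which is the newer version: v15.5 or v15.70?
v15.70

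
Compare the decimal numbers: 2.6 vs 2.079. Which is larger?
2.6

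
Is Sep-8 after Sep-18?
No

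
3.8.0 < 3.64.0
True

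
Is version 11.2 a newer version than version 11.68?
No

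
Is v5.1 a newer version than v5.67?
No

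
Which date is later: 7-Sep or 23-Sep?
23-Sep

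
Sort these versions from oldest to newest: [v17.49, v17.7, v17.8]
[v17.7, v17.8, v17.49]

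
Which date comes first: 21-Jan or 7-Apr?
21-Jan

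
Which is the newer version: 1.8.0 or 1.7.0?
1.8.0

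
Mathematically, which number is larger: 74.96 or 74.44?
74.96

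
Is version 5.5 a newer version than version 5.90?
No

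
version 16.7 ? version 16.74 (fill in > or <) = <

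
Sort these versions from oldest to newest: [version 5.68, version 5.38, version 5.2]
[version 5.2, version 5.38, version 5.68]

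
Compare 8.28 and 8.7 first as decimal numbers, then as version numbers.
As decimals: 8.28 < 8.7. As versions: v8.28 > v8.7 (minor version 28 > 7).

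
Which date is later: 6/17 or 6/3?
6/17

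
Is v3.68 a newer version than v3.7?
Yes. Version numbers are compared segment by segment as integers, not as decimals: minor version 68 > 7, so v3.68 > v3.7 (even though the decimal 3.68 < 3.7).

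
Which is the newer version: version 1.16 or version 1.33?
version 1.33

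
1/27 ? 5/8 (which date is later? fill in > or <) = <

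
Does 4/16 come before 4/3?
No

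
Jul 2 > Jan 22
True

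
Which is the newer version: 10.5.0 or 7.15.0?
10.5.0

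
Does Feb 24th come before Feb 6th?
No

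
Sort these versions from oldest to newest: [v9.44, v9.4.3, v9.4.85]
[v9.4.3, v9.4.85, v9.44]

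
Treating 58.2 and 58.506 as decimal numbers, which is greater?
58.506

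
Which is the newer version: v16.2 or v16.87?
v16.87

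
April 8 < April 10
True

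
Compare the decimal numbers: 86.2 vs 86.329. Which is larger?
86.329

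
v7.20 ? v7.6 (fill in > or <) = >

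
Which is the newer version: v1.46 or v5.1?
v5.1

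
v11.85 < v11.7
False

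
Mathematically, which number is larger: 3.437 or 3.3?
3.437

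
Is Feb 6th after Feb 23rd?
No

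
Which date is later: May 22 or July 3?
July 3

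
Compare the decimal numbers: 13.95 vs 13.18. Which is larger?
13.95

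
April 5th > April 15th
False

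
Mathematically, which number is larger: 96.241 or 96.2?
96.241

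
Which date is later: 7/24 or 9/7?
9/7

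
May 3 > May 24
False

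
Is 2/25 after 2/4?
Yes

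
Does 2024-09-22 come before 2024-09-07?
No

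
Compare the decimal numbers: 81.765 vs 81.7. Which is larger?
81.765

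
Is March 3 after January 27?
Yes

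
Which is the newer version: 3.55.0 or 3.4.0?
3.55.0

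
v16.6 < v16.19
True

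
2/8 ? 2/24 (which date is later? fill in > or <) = <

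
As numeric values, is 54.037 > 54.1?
False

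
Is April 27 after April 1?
Yes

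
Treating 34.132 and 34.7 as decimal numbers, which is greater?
34.7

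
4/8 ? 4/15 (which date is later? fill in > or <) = <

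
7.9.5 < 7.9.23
True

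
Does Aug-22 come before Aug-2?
No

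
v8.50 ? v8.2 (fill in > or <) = >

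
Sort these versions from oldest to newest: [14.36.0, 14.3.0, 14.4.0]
[14.3.0, 14.4.0, 14.36.0]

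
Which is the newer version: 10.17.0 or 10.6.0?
10.17.0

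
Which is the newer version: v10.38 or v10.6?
v10.38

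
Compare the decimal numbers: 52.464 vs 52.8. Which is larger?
52.8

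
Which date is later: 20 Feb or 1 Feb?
20 Feb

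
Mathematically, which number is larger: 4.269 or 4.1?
4.269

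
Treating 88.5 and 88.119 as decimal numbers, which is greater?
88.5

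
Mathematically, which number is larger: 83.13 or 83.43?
83.43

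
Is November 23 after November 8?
Yes. Day 23 comes after day 8 in November — this is a date comparison, not a decimal one (the decimal 11.23 would be smaller than 11.8).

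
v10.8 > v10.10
False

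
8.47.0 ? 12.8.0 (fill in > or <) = <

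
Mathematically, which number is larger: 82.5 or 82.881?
82.881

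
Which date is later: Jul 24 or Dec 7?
Dec 7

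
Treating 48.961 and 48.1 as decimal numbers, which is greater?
48.961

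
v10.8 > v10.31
False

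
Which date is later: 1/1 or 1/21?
1/21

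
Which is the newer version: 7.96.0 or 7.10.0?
7.96.0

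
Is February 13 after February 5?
Yes. Day 13 comes after day 5 in February — this is a date comparison, not a decimal one (the decimal 2.13 would be smaller than 2.5).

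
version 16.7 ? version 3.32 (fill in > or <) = >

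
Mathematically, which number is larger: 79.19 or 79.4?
79.4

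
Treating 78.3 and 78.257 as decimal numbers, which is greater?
78.3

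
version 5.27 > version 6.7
False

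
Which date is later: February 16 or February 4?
February 16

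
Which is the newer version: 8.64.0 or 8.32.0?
8.64.0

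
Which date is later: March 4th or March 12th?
March 12th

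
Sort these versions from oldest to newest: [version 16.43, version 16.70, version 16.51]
[version 16.43, version 16.51, version 16.70]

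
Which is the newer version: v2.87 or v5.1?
v5.1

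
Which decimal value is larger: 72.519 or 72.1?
72.519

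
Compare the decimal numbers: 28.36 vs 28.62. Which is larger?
28.62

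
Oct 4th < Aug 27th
False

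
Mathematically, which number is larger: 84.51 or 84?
84.51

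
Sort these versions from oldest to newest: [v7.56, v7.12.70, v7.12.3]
[v7.12.3, v7.12.70, v7.56]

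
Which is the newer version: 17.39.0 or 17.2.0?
17.39.0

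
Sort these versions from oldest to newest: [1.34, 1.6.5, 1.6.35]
[1.6.5, 1.6.35, 1.34]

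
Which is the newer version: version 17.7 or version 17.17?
version 17.17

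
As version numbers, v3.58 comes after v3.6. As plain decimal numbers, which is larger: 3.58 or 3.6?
3.6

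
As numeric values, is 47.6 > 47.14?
True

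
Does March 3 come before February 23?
No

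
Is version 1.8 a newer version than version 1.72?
No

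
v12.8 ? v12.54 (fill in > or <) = <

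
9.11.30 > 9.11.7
True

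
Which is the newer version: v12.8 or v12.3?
v12.8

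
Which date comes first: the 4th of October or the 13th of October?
the 4th of October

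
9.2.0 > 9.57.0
False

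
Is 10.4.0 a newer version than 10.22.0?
No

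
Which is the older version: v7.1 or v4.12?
v4.12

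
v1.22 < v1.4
False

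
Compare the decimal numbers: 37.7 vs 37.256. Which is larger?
37.7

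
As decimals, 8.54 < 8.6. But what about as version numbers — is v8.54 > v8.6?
True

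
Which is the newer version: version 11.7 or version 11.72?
version 11.72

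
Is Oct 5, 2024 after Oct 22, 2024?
No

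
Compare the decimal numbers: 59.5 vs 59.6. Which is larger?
59.6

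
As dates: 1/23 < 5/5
True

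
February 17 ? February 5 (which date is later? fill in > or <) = >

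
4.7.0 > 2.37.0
True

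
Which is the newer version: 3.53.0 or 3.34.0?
3.53.0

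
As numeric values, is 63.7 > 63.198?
True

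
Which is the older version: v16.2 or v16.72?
v16.2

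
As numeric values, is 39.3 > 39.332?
False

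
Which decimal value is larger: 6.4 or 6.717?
6.717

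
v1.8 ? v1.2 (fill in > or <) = >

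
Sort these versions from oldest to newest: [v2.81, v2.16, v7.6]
[v2.16, v2.81, v7.6]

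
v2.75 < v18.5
True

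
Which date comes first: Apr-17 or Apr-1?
Apr-1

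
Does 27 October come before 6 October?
No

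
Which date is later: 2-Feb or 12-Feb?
12-Feb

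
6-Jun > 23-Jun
False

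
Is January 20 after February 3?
No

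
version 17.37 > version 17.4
True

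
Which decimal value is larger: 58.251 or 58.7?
58.7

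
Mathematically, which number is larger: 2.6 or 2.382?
2.6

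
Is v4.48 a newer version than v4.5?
Yes. Version numbers are compared segment by segment as integers, not as decimals: minor version 48 > 5, so v4.48 > v4.5 (even though the decimal 4.48 < 4.5).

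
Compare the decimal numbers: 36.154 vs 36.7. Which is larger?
36.7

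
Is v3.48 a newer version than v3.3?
Yes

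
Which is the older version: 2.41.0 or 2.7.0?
2.7.0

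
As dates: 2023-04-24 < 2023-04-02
False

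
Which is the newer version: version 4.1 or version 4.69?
version 4.69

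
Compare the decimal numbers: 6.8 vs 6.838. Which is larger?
6.838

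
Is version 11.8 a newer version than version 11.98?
No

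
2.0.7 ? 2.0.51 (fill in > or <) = <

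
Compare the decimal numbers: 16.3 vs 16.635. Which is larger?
16.635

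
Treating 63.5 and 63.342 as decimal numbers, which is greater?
63.5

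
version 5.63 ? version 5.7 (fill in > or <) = >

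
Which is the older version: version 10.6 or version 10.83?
version 10.6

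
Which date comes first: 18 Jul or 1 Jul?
1 Jul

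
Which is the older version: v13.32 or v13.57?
v13.32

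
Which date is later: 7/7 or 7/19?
7/19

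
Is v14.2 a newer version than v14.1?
Yes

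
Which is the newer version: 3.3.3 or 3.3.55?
3.3.55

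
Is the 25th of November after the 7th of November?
Yes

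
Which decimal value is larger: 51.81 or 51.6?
51.81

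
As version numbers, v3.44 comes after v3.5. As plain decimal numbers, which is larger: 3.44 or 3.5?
3.5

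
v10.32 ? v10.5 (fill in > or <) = >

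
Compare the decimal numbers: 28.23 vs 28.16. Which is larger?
28.23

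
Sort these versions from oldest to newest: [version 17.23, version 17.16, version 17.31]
[version 17.16, version 17.23, version 17.31]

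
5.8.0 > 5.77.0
False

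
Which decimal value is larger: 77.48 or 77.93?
77.93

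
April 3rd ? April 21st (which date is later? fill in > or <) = <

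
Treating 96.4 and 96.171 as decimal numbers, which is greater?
96.4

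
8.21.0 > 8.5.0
True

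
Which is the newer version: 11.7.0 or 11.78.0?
11.78.0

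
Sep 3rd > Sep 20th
False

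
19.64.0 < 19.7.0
False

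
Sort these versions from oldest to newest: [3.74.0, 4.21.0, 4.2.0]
[3.74.0, 4.2.0, 4.21.0]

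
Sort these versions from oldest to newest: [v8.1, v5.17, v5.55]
[v5.17, v5.55, v8.1]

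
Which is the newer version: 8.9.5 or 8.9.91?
8.9.91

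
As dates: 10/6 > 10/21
False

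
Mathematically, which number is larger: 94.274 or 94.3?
94.3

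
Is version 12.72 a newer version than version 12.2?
Yes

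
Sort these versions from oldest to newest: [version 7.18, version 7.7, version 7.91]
[version 7.7, version 7.18, version 7.91]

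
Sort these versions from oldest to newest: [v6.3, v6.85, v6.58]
[v6.3, v6.58, v6.85]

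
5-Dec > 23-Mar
True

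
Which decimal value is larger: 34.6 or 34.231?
34.6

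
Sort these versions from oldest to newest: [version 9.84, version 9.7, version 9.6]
[version 9.6, version 9.7, version 9.84]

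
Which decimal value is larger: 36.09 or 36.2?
36.2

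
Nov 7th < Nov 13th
True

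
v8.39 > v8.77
False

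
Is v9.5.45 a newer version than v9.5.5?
Yes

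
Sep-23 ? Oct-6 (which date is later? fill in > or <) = <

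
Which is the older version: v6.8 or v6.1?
v6.1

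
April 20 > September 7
False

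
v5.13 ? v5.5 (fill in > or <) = >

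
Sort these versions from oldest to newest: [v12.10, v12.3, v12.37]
[v12.3, v12.10, v12.37]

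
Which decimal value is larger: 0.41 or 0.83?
0.83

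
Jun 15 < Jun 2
False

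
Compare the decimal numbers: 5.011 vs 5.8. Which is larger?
5.8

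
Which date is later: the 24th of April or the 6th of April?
the 24th of April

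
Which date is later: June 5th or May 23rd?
June 5th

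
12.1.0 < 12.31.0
True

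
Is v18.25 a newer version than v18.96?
No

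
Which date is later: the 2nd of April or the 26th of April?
the 26th of April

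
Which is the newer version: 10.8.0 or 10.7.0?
10.8.0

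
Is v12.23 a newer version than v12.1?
Yes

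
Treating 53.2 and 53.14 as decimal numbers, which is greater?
53.2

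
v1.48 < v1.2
False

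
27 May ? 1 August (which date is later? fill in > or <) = <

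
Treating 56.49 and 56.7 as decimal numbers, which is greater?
56.7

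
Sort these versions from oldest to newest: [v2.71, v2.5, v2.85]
[v2.5, v2.71, v2.85]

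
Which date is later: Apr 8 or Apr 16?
Apr 16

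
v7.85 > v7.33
True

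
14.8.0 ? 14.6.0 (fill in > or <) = >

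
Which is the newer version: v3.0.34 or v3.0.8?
v3.0.34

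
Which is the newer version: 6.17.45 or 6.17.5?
6.17.45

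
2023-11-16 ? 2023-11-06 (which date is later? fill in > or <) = >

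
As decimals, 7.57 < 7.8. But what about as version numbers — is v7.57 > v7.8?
True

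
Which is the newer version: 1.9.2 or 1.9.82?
1.9.82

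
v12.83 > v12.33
True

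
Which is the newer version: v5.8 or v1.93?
v5.8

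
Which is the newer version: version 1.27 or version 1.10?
version 1.27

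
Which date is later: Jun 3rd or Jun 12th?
Jun 12th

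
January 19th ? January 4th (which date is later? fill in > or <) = >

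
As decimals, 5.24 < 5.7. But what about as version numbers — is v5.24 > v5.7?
True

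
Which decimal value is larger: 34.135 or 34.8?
34.8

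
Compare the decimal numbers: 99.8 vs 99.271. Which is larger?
99.8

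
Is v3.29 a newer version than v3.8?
Yes. Version numbers are compared segment by segment as integers, not as decimals: minor version 29 > 8, so v3.29 > v3.8 (even though the decimal 3.29 < 3.8).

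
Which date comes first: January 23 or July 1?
January 23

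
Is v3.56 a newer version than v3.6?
Yes. Version numbers are compared segment by segment as integers, not as decimals: minor version 56 > 6, so v3.56 > v3.6 (even though the decimal 3.56 < 3.6).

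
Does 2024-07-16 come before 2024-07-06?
No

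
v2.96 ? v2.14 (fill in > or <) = >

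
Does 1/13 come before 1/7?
No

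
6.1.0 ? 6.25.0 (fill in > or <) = <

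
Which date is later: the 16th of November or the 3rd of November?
the 16th of November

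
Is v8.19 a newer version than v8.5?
Yes. Version numbers are compared segment by segment as integers, not as decimals: minor version 19 > 5, so v8.19 > v8.5 (even though the decimal 8.19 < 8.5).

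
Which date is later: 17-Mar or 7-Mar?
17-Mar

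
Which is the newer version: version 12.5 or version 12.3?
version 12.5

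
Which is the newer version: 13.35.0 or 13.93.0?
13.93.0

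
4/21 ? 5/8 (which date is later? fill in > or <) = <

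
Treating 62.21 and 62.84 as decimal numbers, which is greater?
62.84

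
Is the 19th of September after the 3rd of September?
Yes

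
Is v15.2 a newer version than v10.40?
Yes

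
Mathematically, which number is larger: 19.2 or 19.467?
19.467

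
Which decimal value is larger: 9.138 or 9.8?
9.8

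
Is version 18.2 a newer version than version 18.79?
No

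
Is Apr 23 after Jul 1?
No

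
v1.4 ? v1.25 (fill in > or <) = <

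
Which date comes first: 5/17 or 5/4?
5/4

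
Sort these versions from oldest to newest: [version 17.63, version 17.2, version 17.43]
[version 17.2, version 17.43, version 17.63]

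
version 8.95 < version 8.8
False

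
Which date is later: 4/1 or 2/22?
4/1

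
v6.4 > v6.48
False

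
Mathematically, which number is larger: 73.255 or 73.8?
73.8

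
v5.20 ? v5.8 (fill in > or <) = >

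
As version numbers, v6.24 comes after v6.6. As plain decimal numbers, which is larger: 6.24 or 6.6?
6.6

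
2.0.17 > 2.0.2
True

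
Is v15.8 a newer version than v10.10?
Yes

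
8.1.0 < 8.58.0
True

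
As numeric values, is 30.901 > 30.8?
True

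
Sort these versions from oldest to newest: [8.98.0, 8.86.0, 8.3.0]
[8.3.0, 8.86.0, 8.98.0]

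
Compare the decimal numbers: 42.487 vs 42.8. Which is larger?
42.8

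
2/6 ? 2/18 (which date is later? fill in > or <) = <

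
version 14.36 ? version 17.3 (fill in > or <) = <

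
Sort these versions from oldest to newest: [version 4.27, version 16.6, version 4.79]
[version 4.27, version 4.79, version 16.6]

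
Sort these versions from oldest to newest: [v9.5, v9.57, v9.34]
[v9.5, v9.34, v9.57]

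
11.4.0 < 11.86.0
True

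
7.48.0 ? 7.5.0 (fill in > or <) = >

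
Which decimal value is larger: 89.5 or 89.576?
89.576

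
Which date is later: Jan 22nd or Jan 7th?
Jan 22nd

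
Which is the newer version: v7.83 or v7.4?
v7.83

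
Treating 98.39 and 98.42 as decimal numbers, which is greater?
98.42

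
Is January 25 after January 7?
Yes. Day 25 comes after day 7 in January — this is a date comparison, not a decimal one (the decimal 1.25 would be smaller than 1.7).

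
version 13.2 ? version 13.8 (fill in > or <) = <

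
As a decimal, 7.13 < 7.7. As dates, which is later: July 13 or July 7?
July 13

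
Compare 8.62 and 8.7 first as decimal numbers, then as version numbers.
As decimals: 8.62 < 8.7. As versions: v8.62 > v8.7 (minor version 62 > 7).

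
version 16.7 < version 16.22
True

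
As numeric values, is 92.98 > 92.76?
True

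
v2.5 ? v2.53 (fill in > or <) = <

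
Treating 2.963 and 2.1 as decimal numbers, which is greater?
2.963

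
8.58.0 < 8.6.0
False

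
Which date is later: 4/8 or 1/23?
4/8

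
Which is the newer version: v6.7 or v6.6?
v6.7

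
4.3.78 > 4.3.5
True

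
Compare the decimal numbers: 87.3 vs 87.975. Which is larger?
87.975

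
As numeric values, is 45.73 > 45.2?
True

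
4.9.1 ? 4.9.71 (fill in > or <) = <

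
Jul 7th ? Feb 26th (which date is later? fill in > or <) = >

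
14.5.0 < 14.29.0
True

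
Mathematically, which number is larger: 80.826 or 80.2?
80.826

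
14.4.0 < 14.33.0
True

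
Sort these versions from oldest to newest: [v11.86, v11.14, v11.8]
[v11.8, v11.14, v11.86]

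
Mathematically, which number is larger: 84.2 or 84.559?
84.559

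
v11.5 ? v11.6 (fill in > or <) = <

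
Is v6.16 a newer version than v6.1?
Yes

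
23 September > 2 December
False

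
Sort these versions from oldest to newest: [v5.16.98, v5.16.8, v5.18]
[v5.16.8, v5.16.98, v5.18]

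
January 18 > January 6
True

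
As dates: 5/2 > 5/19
False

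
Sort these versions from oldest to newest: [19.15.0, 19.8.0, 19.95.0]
[19.8.0, 19.15.0, 19.95.0]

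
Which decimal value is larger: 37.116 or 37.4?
37.4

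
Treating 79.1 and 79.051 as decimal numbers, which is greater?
79.1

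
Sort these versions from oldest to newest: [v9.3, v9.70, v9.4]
[v9.3, v9.4, v9.70]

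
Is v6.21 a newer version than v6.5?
Yes. Version numbers are compared segment by segment as integers, not as decimals: minor version 21 > 5, so v6.21 > v6.5 (even though the decimal 6.21 < 6.5).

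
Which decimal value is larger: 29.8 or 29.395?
29.8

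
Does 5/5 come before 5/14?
Yes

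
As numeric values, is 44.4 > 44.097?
True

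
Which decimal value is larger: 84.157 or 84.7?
84.7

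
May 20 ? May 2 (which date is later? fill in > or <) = >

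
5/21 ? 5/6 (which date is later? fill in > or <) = >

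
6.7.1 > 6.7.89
False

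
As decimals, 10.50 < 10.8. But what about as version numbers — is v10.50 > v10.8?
True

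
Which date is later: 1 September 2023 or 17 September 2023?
17 September 2023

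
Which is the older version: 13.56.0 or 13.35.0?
13.35.0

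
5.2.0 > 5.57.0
False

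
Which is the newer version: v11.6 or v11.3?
v11.6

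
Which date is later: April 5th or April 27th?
April 27th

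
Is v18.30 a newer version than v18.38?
No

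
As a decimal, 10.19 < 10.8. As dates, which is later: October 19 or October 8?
October 19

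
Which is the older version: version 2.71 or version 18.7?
version 2.71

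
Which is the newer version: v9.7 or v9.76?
v9.76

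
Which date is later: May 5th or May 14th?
May 14th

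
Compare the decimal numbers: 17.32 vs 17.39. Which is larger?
17.39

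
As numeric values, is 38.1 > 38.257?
False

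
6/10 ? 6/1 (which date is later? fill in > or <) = >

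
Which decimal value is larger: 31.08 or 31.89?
31.89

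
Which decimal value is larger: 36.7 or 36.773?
36.773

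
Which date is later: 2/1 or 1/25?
2/1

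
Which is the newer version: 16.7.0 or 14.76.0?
16.7.0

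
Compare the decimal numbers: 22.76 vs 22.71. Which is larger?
22.76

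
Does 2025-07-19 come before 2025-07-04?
No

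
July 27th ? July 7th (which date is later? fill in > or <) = >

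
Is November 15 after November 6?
Yes. Day 15 comes after day 6 in November — this is a date comparison, not a decimal one (the decimal 11.15 would be smaller than 11.6).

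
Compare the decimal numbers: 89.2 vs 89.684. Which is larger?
89.684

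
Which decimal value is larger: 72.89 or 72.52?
72.89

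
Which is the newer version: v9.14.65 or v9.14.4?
v9.14.65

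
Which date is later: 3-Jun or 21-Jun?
21-Jun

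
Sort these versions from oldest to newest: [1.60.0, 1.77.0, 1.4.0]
[1.4.0, 1.60.0, 1.77.0]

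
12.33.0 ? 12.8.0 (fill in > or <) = >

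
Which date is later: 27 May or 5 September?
5 September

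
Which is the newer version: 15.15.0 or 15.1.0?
15.15.0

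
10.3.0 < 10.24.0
True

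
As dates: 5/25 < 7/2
True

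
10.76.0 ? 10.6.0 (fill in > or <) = >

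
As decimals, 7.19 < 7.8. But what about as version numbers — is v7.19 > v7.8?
True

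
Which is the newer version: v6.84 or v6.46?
v6.84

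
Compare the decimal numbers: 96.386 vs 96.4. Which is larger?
96.4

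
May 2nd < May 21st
True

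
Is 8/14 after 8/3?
Yes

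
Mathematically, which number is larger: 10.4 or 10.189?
10.4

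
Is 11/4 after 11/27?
No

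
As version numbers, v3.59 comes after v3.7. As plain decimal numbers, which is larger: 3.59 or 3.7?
3.7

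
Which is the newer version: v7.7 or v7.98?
v7.98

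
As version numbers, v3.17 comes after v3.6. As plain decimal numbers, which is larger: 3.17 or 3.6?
3.6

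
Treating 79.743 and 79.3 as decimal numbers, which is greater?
79.743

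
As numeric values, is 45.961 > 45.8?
True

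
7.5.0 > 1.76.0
True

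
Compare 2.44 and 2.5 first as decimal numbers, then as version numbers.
As decimals: 2.44 < 2.5. As versions: v2.44 > v2.5 (minor version 44 > 5).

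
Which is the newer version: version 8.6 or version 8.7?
version 8.7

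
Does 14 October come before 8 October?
No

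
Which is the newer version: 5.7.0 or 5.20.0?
5.20.0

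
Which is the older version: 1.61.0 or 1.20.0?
1.20.0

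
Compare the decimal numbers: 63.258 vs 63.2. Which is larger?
63.258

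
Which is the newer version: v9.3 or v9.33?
v9.33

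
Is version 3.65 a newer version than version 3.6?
Yes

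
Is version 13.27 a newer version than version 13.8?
Yes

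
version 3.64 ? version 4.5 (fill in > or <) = <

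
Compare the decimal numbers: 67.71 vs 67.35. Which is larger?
67.71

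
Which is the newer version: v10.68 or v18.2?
v18.2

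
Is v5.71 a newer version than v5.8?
Yes. Version numbers are compared segment by segment as integers, not as decimals: minor version 71 > 8, so v5.71 > v5.8 (even though the decimal 5.71 < 5.8).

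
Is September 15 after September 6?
Yes. Day 15 comes after day 6 in September — this is a date comparison, not a decimal one (the decimal 9.15 would be smaller than 9.6).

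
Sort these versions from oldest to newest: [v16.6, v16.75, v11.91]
[v11.91, v16.6, v16.75]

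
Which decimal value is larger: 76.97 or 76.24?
76.97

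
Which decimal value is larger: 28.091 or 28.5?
28.5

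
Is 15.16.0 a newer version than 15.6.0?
Yes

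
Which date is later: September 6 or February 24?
September 6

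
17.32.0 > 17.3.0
True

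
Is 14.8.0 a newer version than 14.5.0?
Yes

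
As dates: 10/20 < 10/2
False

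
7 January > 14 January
False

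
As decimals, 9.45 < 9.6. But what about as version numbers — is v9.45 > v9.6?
True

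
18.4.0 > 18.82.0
False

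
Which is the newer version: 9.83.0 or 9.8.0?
9.83.0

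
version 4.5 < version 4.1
False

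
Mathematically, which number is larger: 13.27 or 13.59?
13.59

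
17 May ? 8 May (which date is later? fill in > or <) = >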